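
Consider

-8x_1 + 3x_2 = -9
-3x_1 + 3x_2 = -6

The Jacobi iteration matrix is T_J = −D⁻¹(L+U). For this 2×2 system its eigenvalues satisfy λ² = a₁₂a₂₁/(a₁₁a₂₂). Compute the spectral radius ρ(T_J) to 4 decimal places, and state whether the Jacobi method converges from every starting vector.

0.6124

a₁₂a₂₁/(a₁₁a₂₂) = (3)·(-3) / ((-8)·(3)) = 0.375000
ρ = √|0.375000| = √0.375000 = 0.6124
ρ < 1, so Jacobi converges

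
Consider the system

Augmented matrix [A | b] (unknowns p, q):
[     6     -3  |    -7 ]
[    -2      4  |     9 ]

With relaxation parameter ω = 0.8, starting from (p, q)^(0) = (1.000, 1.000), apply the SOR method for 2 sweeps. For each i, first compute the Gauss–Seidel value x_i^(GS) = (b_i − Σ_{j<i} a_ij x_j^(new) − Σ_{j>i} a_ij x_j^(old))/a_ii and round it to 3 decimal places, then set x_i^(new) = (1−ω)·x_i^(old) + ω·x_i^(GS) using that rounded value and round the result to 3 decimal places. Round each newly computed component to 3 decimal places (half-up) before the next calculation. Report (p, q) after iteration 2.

(-0.254, 2.072)

Iteration 1:
  p: GS value = (-7 - (-3)·1.000) / (6) = -0.667;  p ← (1−ω)·1.000 + ω·-0.667 = -0.334
  q: GS value = (9 - (-2)·-0.334) / (4) = 2.083;  q ← (1−ω)·1.000 + ω·2.083 = 1.866
Iteration 2:
  p: GS value = (-7 - (-3)·1.866) / (6) = -0.234;  p ← (1−ω)·-0.334 + ω·-0.234 = -0.254
  q: GS value = (9 - (-2)·-0.254) / (4) = 2.123;  q ← (1−ω)·1.866 + ω·2.123 = 2.072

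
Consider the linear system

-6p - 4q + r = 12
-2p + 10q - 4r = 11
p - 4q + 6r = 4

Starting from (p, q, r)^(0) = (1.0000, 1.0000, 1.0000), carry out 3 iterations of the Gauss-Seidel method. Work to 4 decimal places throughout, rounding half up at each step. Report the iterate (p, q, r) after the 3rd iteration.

Iteration 1:
  p = (12 - (-4)·1.0000 - (1)·1.0000) / (-6) = -2.5000
  q = (11 - (-2)·-2.5000 - (-4)·1.0000) / (10) = 1.0000
  r = (4 - (1)·-2.5000 - (-4)·1.0000) / (6) = 1.7500
Iteration 2:
  p = (12 - (-4)·1.0000 - (1)·1.7500) / (-6) = -2.3750
  q = (11 - (-2)·-2.3750 - (-4)·1.7500) / (10) = 1.3250
  r = (4 - (1)·-2.3750 - (-4)·1.3250) / (6) = 1.9458
Iteration 3:
  p = (12 - (-4)·1.3250 - (1)·1.9458) / (-6) = -2.5590
  q = (11 - (-2)·-2.5590 - (-4)·1.9458) / (10) = 1.3665
  r = (4 - (1)·-2.5590 - (-4)·1.3665) / (6) = 2.0042

(-2.5590, 1.3665, 2.0042)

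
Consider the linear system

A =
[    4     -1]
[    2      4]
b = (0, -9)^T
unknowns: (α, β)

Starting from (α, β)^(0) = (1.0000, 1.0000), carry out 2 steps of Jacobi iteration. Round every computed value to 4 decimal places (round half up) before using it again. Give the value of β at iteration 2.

Iteration 1:
  α = (0 - (-1)·1.0000) / (4) = 0.2500
  β = (-9 - (2)·1.0000) / (4) = -2.7500
Iteration 2:
  α = (0 - (-1)·-2.7500) / (4) = -0.6875
  β = (-9 - (2)·0.2500) / (4) = -2.3750

-2.3750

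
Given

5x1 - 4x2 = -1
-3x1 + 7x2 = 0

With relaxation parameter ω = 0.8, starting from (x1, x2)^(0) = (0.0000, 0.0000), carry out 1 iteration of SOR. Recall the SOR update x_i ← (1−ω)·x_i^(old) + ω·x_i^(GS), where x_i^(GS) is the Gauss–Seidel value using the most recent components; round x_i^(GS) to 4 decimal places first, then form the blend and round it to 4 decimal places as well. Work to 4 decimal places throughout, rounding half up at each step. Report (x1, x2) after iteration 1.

Iteration 1:
  x1: GS value = (-1 - (-4)·0.0000) / (5) = -0.2000;  x1 ← (1−ω)·0.0000 + ω·-0.2000 = -0.1600
  x2: GS value = (0 - (-3)·-0.1600) / (7) = -0.0686;  x2 ← (1−ω)·0.0000 + ω·-0.0686 = -0.0549

(-0.1600, -0.0549)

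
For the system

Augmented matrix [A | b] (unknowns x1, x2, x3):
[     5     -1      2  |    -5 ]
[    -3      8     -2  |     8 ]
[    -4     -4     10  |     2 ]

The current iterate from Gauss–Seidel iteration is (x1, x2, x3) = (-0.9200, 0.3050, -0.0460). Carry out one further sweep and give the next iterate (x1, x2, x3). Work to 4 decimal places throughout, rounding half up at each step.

(-0.9206, 0.6433, 0.0891)

One sweep:
  x1 = (-5 - (-1)·0.3050 - (2)·-0.0460) / (5) = -0.9206
  x2 = (8 - (-3)·-0.9206 - (-2)·-0.0460) / (8) = 0.6433
  x3 = (2 - (-4)·-0.9206 - (-4)·0.6433) / (10) = 0.0891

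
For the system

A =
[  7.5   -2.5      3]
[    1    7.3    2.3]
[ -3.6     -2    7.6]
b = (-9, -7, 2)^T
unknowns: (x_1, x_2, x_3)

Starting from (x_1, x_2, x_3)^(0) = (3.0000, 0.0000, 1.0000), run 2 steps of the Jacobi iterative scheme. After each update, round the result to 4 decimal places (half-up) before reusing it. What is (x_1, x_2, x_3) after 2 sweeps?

Iteration 1:
  x_1 = (-9 - (-2.5)·0.0000 - (3)·1.0000) / (7.5) = -1.6000
  x_2 = (-7 - (1)·3.0000 - (2.3)·1.0000) / (7.3) = -1.6849
  x_3 = (2 - (-3.6)·3.0000 - (-2)·0.0000) / (7.6) = 1.6842
Iteration 2:
  x_1 = (-9 - (-2.5)·-1.6849 - (3)·1.6842) / (7.5) = -2.4353
  x_2 = (-7 - (1)·-1.6000 - (2.3)·1.6842) / (7.3) = -1.2704
  x_3 = (2 - (-3.6)·-1.6000 - (-2)·-1.6849) / (7.6) = -0.9381

(-2.4353, -1.2704, -0.9381)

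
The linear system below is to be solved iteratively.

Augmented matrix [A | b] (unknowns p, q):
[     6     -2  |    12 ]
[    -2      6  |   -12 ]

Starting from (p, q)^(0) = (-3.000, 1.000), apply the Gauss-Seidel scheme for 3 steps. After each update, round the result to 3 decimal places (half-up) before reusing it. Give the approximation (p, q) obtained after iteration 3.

(1.510, -1.497)

Iteration 1:
  p = (12 - (-2)·1.000) / (6) = 2.333
  q = (-12 - (-2)·2.333) / (6) = -1.222
Iteration 2:
  p = (12 - (-2)·-1.222) / (6) = 1.593
  q = (-12 - (-2)·1.593) / (6) = -1.469
Iteration 3:
  p = (12 - (-2)·-1.469) / (6) = 1.510
  q = (-12 - (-2)·1.510) / (6) = -1.497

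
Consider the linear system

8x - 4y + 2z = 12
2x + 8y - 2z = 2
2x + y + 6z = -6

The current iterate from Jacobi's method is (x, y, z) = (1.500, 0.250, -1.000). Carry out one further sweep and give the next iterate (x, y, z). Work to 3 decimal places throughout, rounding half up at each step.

One sweep:
  x = (12 - (-4)·0.250 - (2)·-1.000) / (8) = 1.875
  y = (2 - (2)·1.500 - (-2)·-1.000) / (8) = -0.375
  z = (-6 - (2)·1.500 - (1)·0.250) / (6) = -1.542

(1.875, -0.375, -1.542)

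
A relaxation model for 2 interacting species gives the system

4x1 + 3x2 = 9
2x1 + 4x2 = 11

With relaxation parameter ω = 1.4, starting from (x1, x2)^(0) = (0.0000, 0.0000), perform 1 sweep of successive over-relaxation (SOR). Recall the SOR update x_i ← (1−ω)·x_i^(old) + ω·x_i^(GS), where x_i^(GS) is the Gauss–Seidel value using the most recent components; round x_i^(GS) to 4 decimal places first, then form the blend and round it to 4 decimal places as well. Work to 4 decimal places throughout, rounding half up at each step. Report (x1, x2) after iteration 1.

(3.1500, 1.6450)

Iteration 1:
  x1: GS value = (9 - (3)·0.0000) / (4) = 2.2500;  x1 ← (1−ω)·0.0000 + ω·2.2500 = 3.1500
  x2: GS value = (11 - (2)·3.1500) / (4) = 1.1750;  x2 ← (1−ω)·0.0000 + ω·1.1750 = 1.6450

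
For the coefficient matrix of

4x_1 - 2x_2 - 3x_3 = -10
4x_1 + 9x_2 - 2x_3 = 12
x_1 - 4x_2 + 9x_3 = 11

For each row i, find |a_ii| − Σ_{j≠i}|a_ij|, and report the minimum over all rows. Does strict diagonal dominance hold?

-1

row 1: |4| − (2+3) = -1
row 2: |9| − (4+2) = 3
row 3: |9| − (1+4) = 4
minimum over rows = -1 → not strictly diagonally dominant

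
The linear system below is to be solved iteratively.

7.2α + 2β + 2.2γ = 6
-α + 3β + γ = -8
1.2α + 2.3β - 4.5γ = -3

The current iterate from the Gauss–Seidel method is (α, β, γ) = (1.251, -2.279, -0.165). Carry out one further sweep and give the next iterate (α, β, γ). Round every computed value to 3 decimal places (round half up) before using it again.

One sweep:
  α = (6 - (2)·-2.279 - (2.2)·-0.165) / (7.2) = 1.517
  β = (-8 - (-1)·1.517 - (1)·-0.165) / (3) = -2.106
  γ = (-3 - (1.2)·1.517 - (2.3)·-2.106) / (-4.5) = -0.005

(1.517, -2.106, -0.005)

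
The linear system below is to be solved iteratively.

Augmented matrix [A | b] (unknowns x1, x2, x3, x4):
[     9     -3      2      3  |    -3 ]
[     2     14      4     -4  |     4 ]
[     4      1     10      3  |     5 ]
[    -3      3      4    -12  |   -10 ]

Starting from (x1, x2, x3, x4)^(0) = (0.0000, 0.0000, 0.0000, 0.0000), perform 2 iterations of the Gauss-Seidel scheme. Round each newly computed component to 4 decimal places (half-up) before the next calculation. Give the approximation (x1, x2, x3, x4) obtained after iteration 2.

Iteration 1:
  x1 = (-3 - (-3)·0.0000 - (2)·0.0000 - (3)·0.0000) / (9) = -0.3333
  x2 = (4 - (2)·-0.3333 - (4)·0.0000 - (-4)·0.0000) / (14) = 0.3333
  x3 = (5 - (4)·-0.3333 - (1)·0.3333 - (3)·0.0000) / (10) = 0.6000
  x4 = (-10 - (-3)·-0.3333 - (3)·0.3333 - (4)·0.6000) / (-12) = 1.2000
Iteration 2:
  x1 = (-3 - (-3)·0.3333 - (2)·0.6000 - (3)·1.2000) / (9) = -0.7556
  x2 = (4 - (2)·-0.7556 - (4)·0.6000 - (-4)·1.2000) / (14) = 0.5651
  x3 = (5 - (4)·-0.7556 - (1)·0.5651 - (3)·1.2000) / (10) = 0.3857
  x4 = (-10 - (-3)·-0.7556 - (3)·0.5651 - (4)·0.3857) / (-12) = 1.2921

(-0.7556, 0.5651, 0.3857, 1.2921)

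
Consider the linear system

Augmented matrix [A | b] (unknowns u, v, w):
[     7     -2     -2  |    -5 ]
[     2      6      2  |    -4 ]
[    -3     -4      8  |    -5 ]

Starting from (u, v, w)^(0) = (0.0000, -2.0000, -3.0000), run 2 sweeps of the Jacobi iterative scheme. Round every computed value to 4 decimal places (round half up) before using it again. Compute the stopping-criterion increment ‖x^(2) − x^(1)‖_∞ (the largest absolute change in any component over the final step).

1.0596

Iteration 1:
  u = (-5 - (-2)·-2.0000 - (-2)·-3.0000) / (7) = -2.1429
  v = (-4 - (2)·0.0000 - (2)·-3.0000) / (6) = 0.3333
  w = (-5 - (-3)·0.0000 - (-4)·-2.0000) / (8) = -1.6250
Iteration 2:
  u = (-5 - (-2)·0.3333 - (-2)·-1.6250) / (7) = -1.0833
  v = (-4 - (2)·-2.1429 - (2)·-1.6250) / (6) = 0.5893
  w = (-5 - (-3)·-2.1429 - (-4)·0.3333) / (8) = -1.2619
Change: (1.0596, 0.2560, 0.3631) → max |·| = 1.0596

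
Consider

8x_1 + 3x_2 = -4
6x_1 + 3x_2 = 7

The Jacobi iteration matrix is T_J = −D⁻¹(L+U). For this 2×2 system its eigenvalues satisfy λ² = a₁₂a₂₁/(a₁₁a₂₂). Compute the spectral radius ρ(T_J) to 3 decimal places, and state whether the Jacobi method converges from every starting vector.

a₁₂a₂₁/(a₁₁a₂₂) = (3)·(6) / ((8)·(3)) = 0.750000
ρ = √|0.750000| = √0.750000 = 0.866
ρ < 1, so Jacobi converges

0.866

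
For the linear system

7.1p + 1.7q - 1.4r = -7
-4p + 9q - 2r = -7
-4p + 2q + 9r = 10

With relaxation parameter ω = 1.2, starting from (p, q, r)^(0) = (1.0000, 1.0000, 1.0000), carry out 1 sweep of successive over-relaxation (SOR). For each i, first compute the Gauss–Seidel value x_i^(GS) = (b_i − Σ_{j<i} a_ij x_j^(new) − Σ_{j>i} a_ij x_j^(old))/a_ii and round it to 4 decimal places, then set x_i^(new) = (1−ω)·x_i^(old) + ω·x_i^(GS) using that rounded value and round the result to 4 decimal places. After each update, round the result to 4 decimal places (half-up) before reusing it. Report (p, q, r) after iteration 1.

(-1.4338, -1.6314, 0.8037)

Iteration 1:
  p: GS value = (-7 - (1.7)·1.0000 - (-1.4)·1.0000) / (7.1) = -1.0282;  p ← (1−ω)·1.0000 + ω·-1.0282 = -1.4338
  q: GS value = (-7 - (-4)·-1.4338 - (-2)·1.0000) / (9) = -1.1928;  q ← (1−ω)·1.0000 + ω·-1.1928 = -1.6314
  r: GS value = (10 - (-4)·-1.4338 - (2)·-1.6314) / (9) = 0.8364;  r ← (1−ω)·1.0000 + ω·0.8364 = 0.8037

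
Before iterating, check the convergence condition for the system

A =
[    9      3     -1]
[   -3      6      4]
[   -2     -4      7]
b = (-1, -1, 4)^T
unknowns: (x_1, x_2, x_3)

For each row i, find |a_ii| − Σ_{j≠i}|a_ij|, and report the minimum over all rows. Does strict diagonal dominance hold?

row 1: |9| − (3+1) = 5
row 2: |6| − (3+4) = -1
row 3: |7| − (2+4) = 1
minimum over rows = -1 → not strictly diagonally dominant

-1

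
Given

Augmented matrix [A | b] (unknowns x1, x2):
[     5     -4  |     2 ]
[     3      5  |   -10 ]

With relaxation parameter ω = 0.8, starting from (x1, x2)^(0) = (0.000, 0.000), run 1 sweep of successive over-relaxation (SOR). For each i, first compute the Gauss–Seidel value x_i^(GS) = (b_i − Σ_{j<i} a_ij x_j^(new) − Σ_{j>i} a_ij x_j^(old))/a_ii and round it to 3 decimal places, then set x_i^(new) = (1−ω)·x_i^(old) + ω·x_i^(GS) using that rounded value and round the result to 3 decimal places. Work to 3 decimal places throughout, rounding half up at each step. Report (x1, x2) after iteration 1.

Iteration 1:
  x1: GS value = (2 - (-4)·0.000) / (5) = 0.400;  x1 ← (1−ω)·0.000 + ω·0.400 = 0.320
  x2: GS value = (-10 - (3)·0.320) / (5) = -2.192;  x2 ← (1−ω)·0.000 + ω·-2.192 = -1.754

(0.320, -1.754)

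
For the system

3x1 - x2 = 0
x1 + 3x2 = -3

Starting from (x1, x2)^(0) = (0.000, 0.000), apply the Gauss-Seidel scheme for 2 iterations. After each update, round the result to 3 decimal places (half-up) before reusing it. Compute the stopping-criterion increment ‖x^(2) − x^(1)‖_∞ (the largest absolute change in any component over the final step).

Iteration 1:
  x1 = (0 - (-1)·0.000) / (3) = 0.000
  x2 = (-3 - (1)·0.000) / (3) = -1.000
Iteration 2:
  x1 = (0 - (-1)·-1.000) / (3) = -0.333
  x2 = (-3 - (1)·-0.333) / (3) = -0.889
Change: (-0.333, 0.111) → max |·| = 0.333

0.333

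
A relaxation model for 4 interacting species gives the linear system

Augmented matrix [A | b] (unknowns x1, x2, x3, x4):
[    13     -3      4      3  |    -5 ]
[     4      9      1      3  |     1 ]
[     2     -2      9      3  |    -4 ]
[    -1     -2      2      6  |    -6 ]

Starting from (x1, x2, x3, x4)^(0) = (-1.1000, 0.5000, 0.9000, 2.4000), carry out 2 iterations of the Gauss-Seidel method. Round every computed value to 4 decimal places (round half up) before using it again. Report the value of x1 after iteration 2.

Iteration 1:
  x1 = (-5 - (-3)·0.5000 - (4)·0.9000 - (3)·2.4000) / (13) = -1.1000
  x2 = (1 - (4)·-1.1000 - (1)·0.9000 - (3)·2.4000) / (9) = -0.3000
  x3 = (-4 - (2)·-1.1000 - (-2)·-0.3000 - (3)·2.4000) / (9) = -1.0667
  x4 = (-6 - (-1)·-1.1000 - (-2)·-0.3000 - (2)·-1.0667) / (6) = -0.9278
Iteration 2:
  x1 = (-5 - (-3)·-0.3000 - (4)·-1.0667 - (3)·-0.9278) / (13) = 0.0885
  x2 = (1 - (4)·0.0885 - (1)·-1.0667 - (3)·-0.9278) / (9) = 0.4996
  x3 = (-4 - (2)·0.0885 - (-2)·0.4996 - (3)·-0.9278) / (9) = -0.0438
  x4 = (-6 - (-1)·0.0885 - (-2)·0.4996 - (2)·-0.0438) / (6) = -0.8041

0.0885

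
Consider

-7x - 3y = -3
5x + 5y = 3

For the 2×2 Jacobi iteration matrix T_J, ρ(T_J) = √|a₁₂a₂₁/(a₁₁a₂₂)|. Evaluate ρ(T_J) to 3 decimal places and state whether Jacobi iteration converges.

0.655

a₁₂a₂₁/(a₁₁a₂₂) = (-3)·(5) / ((-7)·(5)) = 0.428571
ρ = √|0.428571| = √0.428571 = 0.655
ρ < 1, so Jacobi converges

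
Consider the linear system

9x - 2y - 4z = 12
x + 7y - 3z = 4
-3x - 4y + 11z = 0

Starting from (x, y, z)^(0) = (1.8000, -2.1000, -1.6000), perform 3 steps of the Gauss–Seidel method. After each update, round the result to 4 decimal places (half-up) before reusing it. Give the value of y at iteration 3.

Iteration 1:
  x = (12 - (-2)·-2.1000 - (-4)·-1.6000) / (9) = 0.1556
  y = (4 - (1)·0.1556 - (-3)·-1.6000) / (7) = -0.1365
  z = (0 - (-3)·0.1556 - (-4)·-0.1365) / (11) = -0.0072
Iteration 2:
  x = (12 - (-2)·-0.1365 - (-4)·-0.0072) / (9) = 1.2998
  y = (4 - (1)·1.2998 - (-3)·-0.0072) / (7) = 0.3827
  z = (0 - (-3)·1.2998 - (-4)·0.3827) / (11) = 0.4937
Iteration 3:
  x = (12 - (-2)·0.3827 - (-4)·0.4937) / (9) = 1.6378
  y = (4 - (1)·1.6378 - (-3)·0.4937) / (7) = 0.5490
  z = (0 - (-3)·1.6378 - (-4)·0.5490) / (11) = 0.6463

0.5490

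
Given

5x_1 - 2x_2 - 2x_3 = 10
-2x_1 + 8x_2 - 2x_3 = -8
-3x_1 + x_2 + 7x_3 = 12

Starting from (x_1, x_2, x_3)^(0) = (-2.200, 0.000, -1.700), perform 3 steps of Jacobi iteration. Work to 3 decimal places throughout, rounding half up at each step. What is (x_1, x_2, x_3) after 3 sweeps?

(2.834, 0.020, 2.433)

Iteration 1:
  x_1 = (10 - (-2)·0.000 - (-2)·-1.700) / (5) = 1.320
  x_2 = (-8 - (-2)·-2.200 - (-2)·-1.700) / (8) = -1.975
  x_3 = (12 - (-3)·-2.200 - (1)·0.000) / (7) = 0.771
Iteration 2:
  x_1 = (10 - (-2)·-1.975 - (-2)·0.771) / (5) = 1.518
  x_2 = (-8 - (-2)·1.320 - (-2)·0.771) / (8) = -0.477
  x_3 = (12 - (-3)·1.320 - (1)·-1.975) / (7) = 2.562
Iteration 3:
  x_1 = (10 - (-2)·-0.477 - (-2)·2.562) / (5) = 2.834
  x_2 = (-8 - (-2)·1.518 - (-2)·2.562) / (8) = 0.020
  x_3 = (12 - (-3)·1.518 - (1)·-0.477) / (7) = 2.433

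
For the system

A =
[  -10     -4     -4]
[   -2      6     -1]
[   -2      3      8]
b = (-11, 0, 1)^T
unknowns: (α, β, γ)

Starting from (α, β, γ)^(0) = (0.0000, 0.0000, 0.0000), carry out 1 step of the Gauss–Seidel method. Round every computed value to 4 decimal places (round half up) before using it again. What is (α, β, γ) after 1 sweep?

(1.1000, 0.3667, 0.2625)

Iteration 1:
  α = (-11 - (-4)·0.0000 - (-4)·0.0000) / (-10) = 1.1000
  β = (0 - (-2)·1.1000 - (-1)·0.0000) / (6) = 0.3667
  γ = (1 - (-2)·1.1000 - (3)·0.3667) / (8) = 0.2625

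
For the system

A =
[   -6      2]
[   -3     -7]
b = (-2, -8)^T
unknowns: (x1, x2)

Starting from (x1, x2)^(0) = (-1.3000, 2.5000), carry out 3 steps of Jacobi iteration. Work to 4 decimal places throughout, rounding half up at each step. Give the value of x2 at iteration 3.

Iteration 1:
  x1 = (-2 - (2)·2.5000) / (-6) = 1.1667
  x2 = (-8 - (-3)·-1.3000) / (-7) = 1.7000
Iteration 2:
  x1 = (-2 - (2)·1.7000) / (-6) = 0.9000
  x2 = (-8 - (-3)·1.1667) / (-7) = 0.6428
Iteration 3:
  x1 = (-2 - (2)·0.6428) / (-6) = 0.5476
  x2 = (-8 - (-3)·0.9000) / (-7) = 0.7571

0.7571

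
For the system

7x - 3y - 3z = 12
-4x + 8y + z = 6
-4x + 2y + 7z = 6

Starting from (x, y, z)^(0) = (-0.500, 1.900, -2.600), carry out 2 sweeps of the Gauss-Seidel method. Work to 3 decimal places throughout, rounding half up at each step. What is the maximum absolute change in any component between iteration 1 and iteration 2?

Iteration 1:
  x = (12 - (-3)·1.900 - (-3)·-2.600) / (7) = 1.414
  y = (6 - (-4)·1.414 - (1)·-2.600) / (8) = 1.782
  z = (6 - (-4)·1.414 - (2)·1.782) / (7) = 1.156
Iteration 2:
  x = (12 - (-3)·1.782 - (-3)·1.156) / (7) = 2.973
  y = (6 - (-4)·2.973 - (1)·1.156) / (8) = 2.092
  z = (6 - (-4)·2.973 - (2)·2.092) / (7) = 1.958
Change: (1.559, 0.310, 0.802) → max |·| = 1.559

1.559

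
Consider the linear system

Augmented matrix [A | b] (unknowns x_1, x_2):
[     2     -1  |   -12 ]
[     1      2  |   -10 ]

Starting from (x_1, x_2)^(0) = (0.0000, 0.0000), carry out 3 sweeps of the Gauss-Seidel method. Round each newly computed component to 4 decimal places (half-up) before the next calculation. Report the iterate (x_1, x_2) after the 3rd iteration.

Iteration 1:
  x_1 = (-12 - (-1)·0.0000) / (2) = -6.0000
  x_2 = (-10 - (1)·-6.0000) / (2) = -2.0000
Iteration 2:
  x_1 = (-12 - (-1)·-2.0000) / (2) = -7.0000
  x_2 = (-10 - (1)·-7.0000) / (2) = -1.5000
Iteration 3:
  x_1 = (-12 - (-1)·-1.5000) / (2) = -6.7500
  x_2 = (-10 - (1)·-6.7500) / (2) = -1.6250

(-6.7500, -1.6250)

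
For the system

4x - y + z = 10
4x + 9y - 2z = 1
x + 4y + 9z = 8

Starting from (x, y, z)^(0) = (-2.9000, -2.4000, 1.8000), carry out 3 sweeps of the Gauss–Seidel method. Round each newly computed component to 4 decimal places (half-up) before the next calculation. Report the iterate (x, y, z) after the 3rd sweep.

(2.0798, -0.6004, 0.9246)

Iteration 1:
  x = (10 - (-1)·-2.4000 - (1)·1.8000) / (4) = 1.4500
  y = (1 - (4)·1.4500 - (-2)·1.8000) / (9) = -0.1333
  z = (8 - (1)·1.4500 - (4)·-0.1333) / (9) = 0.7870
Iteration 2:
  x = (10 - (-1)·-0.1333 - (1)·0.7870) / (4) = 2.2699
  y = (1 - (4)·2.2699 - (-2)·0.7870) / (9) = -0.7228
  z = (8 - (1)·2.2699 - (4)·-0.7228) / (9) = 0.9579
Iteration 3:
  x = (10 - (-1)·-0.7228 - (1)·0.9579) / (4) = 2.0798
  y = (1 - (4)·2.0798 - (-2)·0.9579) / (9) = -0.6004
  z = (8 - (1)·2.0798 - (4)·-0.6004) / (9) = 0.9246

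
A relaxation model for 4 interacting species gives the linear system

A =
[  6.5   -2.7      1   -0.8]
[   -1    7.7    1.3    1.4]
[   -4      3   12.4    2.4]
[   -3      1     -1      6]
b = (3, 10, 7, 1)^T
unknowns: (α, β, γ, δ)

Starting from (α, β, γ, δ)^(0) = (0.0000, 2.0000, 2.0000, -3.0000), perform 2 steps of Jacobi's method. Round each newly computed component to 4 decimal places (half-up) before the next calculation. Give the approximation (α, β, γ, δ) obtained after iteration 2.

Iteration 1:
  α = (3 - (-2.7)·2.0000 - (1)·2.0000 - (-0.8)·-3.0000) / (6.5) = 0.6154
  β = (10 - (-1)·0.0000 - (1.3)·2.0000 - (1.4)·-3.0000) / (7.7) = 1.5065
  γ = (7 - (-4)·0.0000 - (3)·2.0000 - (2.4)·-3.0000) / (12.4) = 0.6613
  δ = (1 - (-3)·0.0000 - (1)·2.0000 - (-1)·2.0000) / (6) = 0.1667
Iteration 2:
  α = (3 - (-2.7)·1.5065 - (1)·0.6613 - (-0.8)·0.1667) / (6.5) = 1.0061
  β = (10 - (-1)·0.6154 - (1.3)·0.6613 - (1.4)·0.1667) / (7.7) = 1.2367
  γ = (7 - (-4)·0.6154 - (3)·1.5065 - (2.4)·0.1667) / (12.4) = 0.3663
  δ = (1 - (-3)·0.6154 - (1)·1.5065 - (-1)·0.6613) / (6) = 0.3335

(1.0061, 1.2367, 0.3663, 0.3335)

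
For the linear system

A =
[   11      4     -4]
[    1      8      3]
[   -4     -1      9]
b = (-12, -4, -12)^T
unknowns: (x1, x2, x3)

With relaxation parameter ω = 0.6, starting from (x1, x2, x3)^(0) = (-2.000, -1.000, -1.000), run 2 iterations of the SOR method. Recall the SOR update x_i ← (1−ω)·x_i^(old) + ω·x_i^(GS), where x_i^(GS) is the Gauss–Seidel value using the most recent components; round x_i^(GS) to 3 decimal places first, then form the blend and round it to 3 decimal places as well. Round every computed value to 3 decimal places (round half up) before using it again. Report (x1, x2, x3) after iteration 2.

(-1.508, 0.029, -1.845)

Iteration 1:
  x1: GS value = (-12 - (4)·-1.000 - (-4)·-1.000) / (11) = -1.091;  x1 ← (1−ω)·-2.000 + ω·-1.091 = -1.455
  x2: GS value = (-4 - (1)·-1.455 - (3)·-1.000) / (8) = 0.057;  x2 ← (1−ω)·-1.000 + ω·0.057 = -0.366
  x3: GS value = (-12 - (-4)·-1.455 - (-1)·-0.366) / (9) = -2.021;  x3 ← (1−ω)·-1.000 + ω·-2.021 = -1.613
Iteration 2:
  x1: GS value = (-12 - (4)·-0.366 - (-4)·-1.613) / (11) = -1.544;  x1 ← (1−ω)·-1.455 + ω·-1.544 = -1.508
  x2: GS value = (-4 - (1)·-1.508 - (3)·-1.613) / (8) = 0.293;  x2 ← (1−ω)·-0.366 + ω·0.293 = 0.029
  x3: GS value = (-12 - (-4)·-1.508 - (-1)·0.029) / (9) = -2.000;  x3 ← (1−ω)·-1.613 + ω·-2.000 = -1.845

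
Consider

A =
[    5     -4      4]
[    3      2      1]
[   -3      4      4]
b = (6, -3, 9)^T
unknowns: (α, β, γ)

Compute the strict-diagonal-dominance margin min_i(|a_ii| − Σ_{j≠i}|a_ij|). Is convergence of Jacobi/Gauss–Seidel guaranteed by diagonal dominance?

row 1: |5| − (4+4) = -3
row 2: |2| − (3+1) = -2
row 3: |4| − (3+4) = -3
minimum over rows = -3 → not strictly diagonally dominant

-3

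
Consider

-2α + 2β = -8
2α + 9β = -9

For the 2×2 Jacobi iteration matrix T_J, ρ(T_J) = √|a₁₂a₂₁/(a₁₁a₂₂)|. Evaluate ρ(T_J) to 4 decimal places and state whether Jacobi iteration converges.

a₁₂a₂₁/(a₁₁a₂₂) = (2)·(2) / ((-2)·(9)) = -0.222222
ρ = √|-0.222222| = √0.222222 = 0.4714
ρ < 1, so Jacobi converges

0.4714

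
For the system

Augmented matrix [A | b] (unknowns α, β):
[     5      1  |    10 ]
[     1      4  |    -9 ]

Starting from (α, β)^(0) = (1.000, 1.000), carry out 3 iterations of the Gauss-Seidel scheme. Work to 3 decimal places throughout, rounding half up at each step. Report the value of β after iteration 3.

Iteration 1:
  α = (10 - (1)·1.000) / (5) = 1.800
  β = (-9 - (1)·1.800) / (4) = -2.700
Iteration 2:
  α = (10 - (1)·-2.700) / (5) = 2.540
  β = (-9 - (1)·2.540) / (4) = -2.885
Iteration 3:
  α = (10 - (1)·-2.885) / (5) = 2.577
  β = (-9 - (1)·2.577) / (4) = -2.894

-2.894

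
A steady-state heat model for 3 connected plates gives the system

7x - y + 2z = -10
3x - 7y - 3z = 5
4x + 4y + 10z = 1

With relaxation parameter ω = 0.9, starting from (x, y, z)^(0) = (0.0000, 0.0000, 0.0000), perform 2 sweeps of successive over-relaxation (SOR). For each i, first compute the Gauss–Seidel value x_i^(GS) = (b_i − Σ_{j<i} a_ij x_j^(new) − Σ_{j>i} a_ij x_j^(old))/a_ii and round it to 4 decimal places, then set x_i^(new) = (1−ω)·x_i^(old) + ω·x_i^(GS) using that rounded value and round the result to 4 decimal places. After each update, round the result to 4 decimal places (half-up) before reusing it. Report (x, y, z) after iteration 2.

Iteration 1:
  x: GS value = (-10 - (-1)·0.0000 - (2)·0.0000) / (7) = -1.4286;  x ← (1−ω)·0.0000 + ω·-1.4286 = -1.2857
  y: GS value = (5 - (3)·-1.2857 - (-3)·0.0000) / (-7) = -1.2653;  y ← (1−ω)·0.0000 + ω·-1.2653 = -1.1388
  z: GS value = (1 - (4)·-1.2857 - (4)·-1.1388) / (10) = 1.0698;  z ← (1−ω)·0.0000 + ω·1.0698 = 0.9628
Iteration 2:
  x: GS value = (-10 - (-1)·-1.1388 - (2)·0.9628) / (7) = -1.8663;  x ← (1−ω)·-1.2857 + ω·-1.8663 = -1.8082
  y: GS value = (5 - (3)·-1.8082 - (-3)·0.9628) / (-7) = -1.9019;  y ← (1−ω)·-1.1388 + ω·-1.9019 = -1.8256
  z: GS value = (1 - (4)·-1.8082 - (4)·-1.8256) / (10) = 1.5535;  z ← (1−ω)·0.9628 + ω·1.5535 = 1.4944

(-1.8082, -1.8256, 1.4944)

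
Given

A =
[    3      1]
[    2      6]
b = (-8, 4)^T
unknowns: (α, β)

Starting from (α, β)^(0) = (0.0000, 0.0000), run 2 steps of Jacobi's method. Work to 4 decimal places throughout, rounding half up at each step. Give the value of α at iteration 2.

-2.8889

Iteration 1:
  α = (-8 - (1)·0.0000) / (3) = -2.6667
  β = (4 - (2)·0.0000) / (6) = 0.6667
Iteration 2:
  α = (-8 - (1)·0.6667) / (3) = -2.8889
  β = (4 - (2)·-2.6667) / (6) = 1.5556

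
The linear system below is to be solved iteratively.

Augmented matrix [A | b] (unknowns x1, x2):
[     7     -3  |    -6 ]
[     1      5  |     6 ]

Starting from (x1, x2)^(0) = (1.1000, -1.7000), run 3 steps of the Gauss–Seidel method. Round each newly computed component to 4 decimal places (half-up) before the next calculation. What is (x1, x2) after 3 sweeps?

Iteration 1:
  x1 = (-6 - (-3)·-1.7000) / (7) = -1.5857
  x2 = (6 - (1)·-1.5857) / (5) = 1.5171
Iteration 2:
  x1 = (-6 - (-3)·1.5171) / (7) = -0.2070
  x2 = (6 - (1)·-0.2070) / (5) = 1.2414
Iteration 3:
  x1 = (-6 - (-3)·1.2414) / (7) = -0.3251
  x2 = (6 - (1)·-0.3251) / (5) = 1.2650

(-0.3251, 1.2650)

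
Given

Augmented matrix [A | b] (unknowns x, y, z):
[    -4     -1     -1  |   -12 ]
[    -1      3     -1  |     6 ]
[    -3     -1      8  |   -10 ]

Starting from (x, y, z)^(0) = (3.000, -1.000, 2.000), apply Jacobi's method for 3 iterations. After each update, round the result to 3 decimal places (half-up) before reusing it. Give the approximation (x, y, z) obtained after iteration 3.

Iteration 1:
  x = (-12 - (-1)·-1.000 - (-1)·2.000) / (-4) = 2.750
  y = (6 - (-1)·3.000 - (-1)·2.000) / (3) = 3.667
  z = (-10 - (-3)·3.000 - (-1)·-1.000) / (8) = -0.250
Iteration 2:
  x = (-12 - (-1)·3.667 - (-1)·-0.250) / (-4) = 2.146
  y = (6 - (-1)·2.750 - (-1)·-0.250) / (3) = 2.833
  z = (-10 - (-3)·2.750 - (-1)·3.667) / (8) = 0.240
Iteration 3:
  x = (-12 - (-1)·2.833 - (-1)·0.240) / (-4) = 2.232
  y = (6 - (-1)·2.146 - (-1)·0.240) / (3) = 2.795
  z = (-10 - (-3)·2.146 - (-1)·2.833) / (8) = -0.091

(2.232, 2.795, -0.091)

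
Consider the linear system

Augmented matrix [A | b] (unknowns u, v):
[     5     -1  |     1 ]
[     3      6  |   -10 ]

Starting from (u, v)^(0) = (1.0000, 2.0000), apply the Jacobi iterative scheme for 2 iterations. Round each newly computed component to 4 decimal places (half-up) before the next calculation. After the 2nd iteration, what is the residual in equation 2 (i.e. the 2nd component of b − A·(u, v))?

Iteration 1:
  u = (1 - (-1)·2.0000) / (5) = 0.6000
  v = (-10 - (3)·1.0000) / (6) = -2.1667
Iteration 2:
  u = (1 - (-1)·-2.1667) / (5) = -0.2333
  v = (-10 - (3)·0.6000) / (6) = -1.9667
Residual b − A·x = (0.1998, 2.5001)

2.5001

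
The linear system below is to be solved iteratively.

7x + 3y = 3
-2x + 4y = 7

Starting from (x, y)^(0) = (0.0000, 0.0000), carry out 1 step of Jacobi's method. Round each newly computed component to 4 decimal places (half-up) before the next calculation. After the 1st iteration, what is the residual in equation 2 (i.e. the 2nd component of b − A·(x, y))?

Iteration 1:
  x = (3 - (3)·0.0000) / (7) = 0.4286
  y = (7 - (-2)·0.0000) / (4) = 1.7500
Residual b − A·x = (-5.2502, 0.8572)

0.8572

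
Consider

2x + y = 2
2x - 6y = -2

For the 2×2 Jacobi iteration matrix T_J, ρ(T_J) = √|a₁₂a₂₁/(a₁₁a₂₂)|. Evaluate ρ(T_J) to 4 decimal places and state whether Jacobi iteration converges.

a₁₂a₂₁/(a₁₁a₂₂) = (1)·(2) / ((2)·(-6)) = -0.166667
ρ = √|-0.166667| = √0.166667 = 0.4082
ρ < 1, so Jacobi converges

0.4082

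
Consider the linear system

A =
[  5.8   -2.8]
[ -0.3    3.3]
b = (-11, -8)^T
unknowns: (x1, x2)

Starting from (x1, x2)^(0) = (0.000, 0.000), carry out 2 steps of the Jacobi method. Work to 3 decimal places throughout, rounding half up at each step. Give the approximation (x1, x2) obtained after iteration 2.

Iteration 1:
  x1 = (-11 - (-2.8)·0.000) / (5.8) = -1.897
  x2 = (-8 - (-0.3)·0.000) / (3.3) = -2.424
Iteration 2:
  x1 = (-11 - (-2.8)·-2.424) / (5.8) = -3.067
  x2 = (-8 - (-0.3)·-1.897) / (3.3) = -2.597

(-3.067, -2.597)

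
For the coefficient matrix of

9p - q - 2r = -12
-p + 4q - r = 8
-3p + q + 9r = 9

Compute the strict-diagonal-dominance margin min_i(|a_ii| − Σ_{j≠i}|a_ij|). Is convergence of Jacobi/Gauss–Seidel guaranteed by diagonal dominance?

row 1: |9| − (1+2) = 6
row 2: |4| − (1+1) = 2
row 3: |9| − (3+1) = 5
minimum over rows = 2 → strictly diagonally dominant (convergence guaranteed)

2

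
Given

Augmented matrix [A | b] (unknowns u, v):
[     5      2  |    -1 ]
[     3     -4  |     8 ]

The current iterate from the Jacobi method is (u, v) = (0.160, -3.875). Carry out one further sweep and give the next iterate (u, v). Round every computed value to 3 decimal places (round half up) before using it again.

One sweep:
  u = (-1 - (2)·-3.875) / (5) = 1.350
  v = (8 - (3)·0.160) / (-4) = -1.880

(1.350, -1.880)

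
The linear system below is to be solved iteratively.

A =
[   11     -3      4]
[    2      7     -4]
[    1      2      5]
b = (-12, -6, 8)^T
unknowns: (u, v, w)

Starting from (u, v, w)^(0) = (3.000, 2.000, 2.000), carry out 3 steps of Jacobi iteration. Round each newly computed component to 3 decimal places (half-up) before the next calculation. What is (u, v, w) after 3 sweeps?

(-1.952, 0.710, 2.015)

Iteration 1:
  u = (-12 - (-3)·2.000 - (4)·2.000) / (11) = -1.273
  v = (-6 - (2)·3.000 - (-4)·2.000) / (7) = -0.571
  w = (8 - (1)·3.000 - (2)·2.000) / (5) = 0.200
Iteration 2:
  u = (-12 - (-3)·-0.571 - (4)·0.200) / (11) = -1.319
  v = (-6 - (2)·-1.273 - (-4)·0.200) / (7) = -0.379
  w = (8 - (1)·-1.273 - (2)·-0.571) / (5) = 2.083
Iteration 3:
  u = (-12 - (-3)·-0.379 - (4)·2.083) / (11) = -1.952
  v = (-6 - (2)·-1.319 - (-4)·2.083) / (7) = 0.710
  w = (8 - (1)·-1.319 - (2)·-0.379) / (5) = 2.015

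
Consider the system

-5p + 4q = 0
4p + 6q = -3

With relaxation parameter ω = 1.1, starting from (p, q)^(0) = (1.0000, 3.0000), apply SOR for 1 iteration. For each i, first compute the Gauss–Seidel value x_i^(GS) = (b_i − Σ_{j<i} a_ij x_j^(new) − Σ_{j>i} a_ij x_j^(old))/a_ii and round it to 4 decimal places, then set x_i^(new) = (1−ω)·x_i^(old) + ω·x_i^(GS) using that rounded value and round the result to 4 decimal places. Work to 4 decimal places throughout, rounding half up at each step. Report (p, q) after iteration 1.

Iteration 1:
  p: GS value = (0 - (4)·3.0000) / (-5) = 2.4000;  p ← (1−ω)·1.0000 + ω·2.4000 = 2.5400
  q: GS value = (-3 - (4)·2.5400) / (6) = -2.1933;  q ← (1−ω)·3.0000 + ω·-2.1933 = -2.7126

(2.5400, -2.7126)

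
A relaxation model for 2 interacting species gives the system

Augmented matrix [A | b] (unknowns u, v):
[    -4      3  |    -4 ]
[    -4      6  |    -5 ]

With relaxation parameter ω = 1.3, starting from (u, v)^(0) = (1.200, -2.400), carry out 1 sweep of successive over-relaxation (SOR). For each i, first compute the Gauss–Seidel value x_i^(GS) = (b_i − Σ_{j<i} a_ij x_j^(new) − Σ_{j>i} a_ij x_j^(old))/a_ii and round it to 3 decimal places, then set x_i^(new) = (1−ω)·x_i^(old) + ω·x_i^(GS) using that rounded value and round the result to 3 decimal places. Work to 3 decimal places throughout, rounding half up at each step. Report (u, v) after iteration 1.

(-1.400, -1.577)

Iteration 1:
  u: GS value = (-4 - (3)·-2.400) / (-4) = -0.800;  u ← (1−ω)·1.200 + ω·-0.800 = -1.400
  v: GS value = (-5 - (-4)·-1.400) / (6) = -1.767;  v ← (1−ω)·-2.400 + ω·-1.767 = -1.577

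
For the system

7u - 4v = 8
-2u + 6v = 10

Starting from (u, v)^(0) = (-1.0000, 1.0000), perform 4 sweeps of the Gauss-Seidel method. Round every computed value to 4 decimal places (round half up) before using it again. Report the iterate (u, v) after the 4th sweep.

Iteration 1:
  u = (8 - (-4)·1.0000) / (7) = 1.7143
  v = (10 - (-2)·1.7143) / (6) = 2.2381
Iteration 2:
  u = (8 - (-4)·2.2381) / (7) = 2.4218
  v = (10 - (-2)·2.4218) / (6) = 2.4739
Iteration 3:
  u = (8 - (-4)·2.4739) / (7) = 2.5565
  v = (10 - (-2)·2.5565) / (6) = 2.5188
Iteration 4:
  u = (8 - (-4)·2.5188) / (7) = 2.5822
  v = (10 - (-2)·2.5822) / (6) = 2.5274

(2.5822, 2.5274)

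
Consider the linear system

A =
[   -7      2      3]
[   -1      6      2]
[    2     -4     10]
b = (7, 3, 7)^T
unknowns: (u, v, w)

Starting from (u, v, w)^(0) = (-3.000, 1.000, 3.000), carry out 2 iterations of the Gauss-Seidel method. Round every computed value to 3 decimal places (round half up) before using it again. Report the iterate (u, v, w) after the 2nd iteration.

(-0.934, 0.203, 0.968)

Iteration 1:
  u = (7 - (2)·1.000 - (3)·3.000) / (-7) = 0.571
  v = (3 - (-1)·0.571 - (2)·3.000) / (6) = -0.405
  w = (7 - (2)·0.571 - (-4)·-0.405) / (10) = 0.424
Iteration 2:
  u = (7 - (2)·-0.405 - (3)·0.424) / (-7) = -0.934
  v = (3 - (-1)·-0.934 - (2)·0.424) / (6) = 0.203
  w = (7 - (2)·-0.934 - (-4)·0.203) / (10) = 0.968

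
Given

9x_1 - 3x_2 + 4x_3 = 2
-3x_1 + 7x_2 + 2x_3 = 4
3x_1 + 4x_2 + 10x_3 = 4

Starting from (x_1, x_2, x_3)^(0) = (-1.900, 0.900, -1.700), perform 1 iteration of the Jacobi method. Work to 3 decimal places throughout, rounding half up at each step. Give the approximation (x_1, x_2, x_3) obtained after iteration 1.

Iteration 1:
  x_1 = (2 - (-3)·0.900 - (4)·-1.700) / (9) = 1.278
  x_2 = (4 - (-3)·-1.900 - (2)·-1.700) / (7) = 0.243
  x_3 = (4 - (3)·-1.900 - (4)·0.900) / (10) = 0.610

(1.278, 0.243, 0.610)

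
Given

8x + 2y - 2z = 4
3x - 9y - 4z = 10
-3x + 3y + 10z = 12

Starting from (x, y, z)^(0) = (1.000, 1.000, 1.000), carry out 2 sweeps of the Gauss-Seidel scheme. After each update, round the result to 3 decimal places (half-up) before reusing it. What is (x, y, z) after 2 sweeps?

Iteration 1:
  x = (4 - (2)·1.000 - (-2)·1.000) / (8) = 0.500
  y = (10 - (3)·0.500 - (-4)·1.000) / (-9) = -1.389
  z = (12 - (-3)·0.500 - (3)·-1.389) / (10) = 1.767
Iteration 2:
  x = (4 - (2)·-1.389 - (-2)·1.767) / (8) = 1.289
  y = (10 - (3)·1.289 - (-4)·1.767) / (-9) = -1.467
  z = (12 - (-3)·1.289 - (3)·-1.467) / (10) = 2.027

(1.289, -1.467, 2.027)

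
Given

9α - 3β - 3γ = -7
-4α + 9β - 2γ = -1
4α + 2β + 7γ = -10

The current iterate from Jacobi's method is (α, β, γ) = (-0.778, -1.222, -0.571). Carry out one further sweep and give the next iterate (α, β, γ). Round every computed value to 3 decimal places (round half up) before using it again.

One sweep:
  α = (-7 - (-3)·-1.222 - (-3)·-0.571) / (9) = -1.375
  β = (-1 - (-4)·-0.778 - (-2)·-0.571) / (9) = -0.584
  γ = (-10 - (4)·-0.778 - (2)·-1.222) / (7) = -0.635

(-1.375, -0.584, -0.635)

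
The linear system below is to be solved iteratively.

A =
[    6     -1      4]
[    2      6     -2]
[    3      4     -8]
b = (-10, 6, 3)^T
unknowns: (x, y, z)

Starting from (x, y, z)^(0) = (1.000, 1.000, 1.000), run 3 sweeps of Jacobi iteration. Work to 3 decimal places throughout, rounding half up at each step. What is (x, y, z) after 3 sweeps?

(-0.893, 1.382, -0.118)

Iteration 1:
  x = (-10 - (-1)·1.000 - (4)·1.000) / (6) = -2.167
  y = (6 - (2)·1.000 - (-2)·1.000) / (6) = 1.000
  z = (3 - (3)·1.000 - (4)·1.000) / (-8) = 0.500
Iteration 2:
  x = (-10 - (-1)·1.000 - (4)·0.500) / (6) = -1.833
  y = (6 - (2)·-2.167 - (-2)·0.500) / (6) = 1.889
  z = (3 - (3)·-2.167 - (4)·1.000) / (-8) = -0.688
Iteration 3:
  x = (-10 - (-1)·1.889 - (4)·-0.688) / (6) = -0.893
  y = (6 - (2)·-1.833 - (-2)·-0.688) / (6) = 1.382
  z = (3 - (3)·-1.833 - (4)·1.889) / (-8) = -0.118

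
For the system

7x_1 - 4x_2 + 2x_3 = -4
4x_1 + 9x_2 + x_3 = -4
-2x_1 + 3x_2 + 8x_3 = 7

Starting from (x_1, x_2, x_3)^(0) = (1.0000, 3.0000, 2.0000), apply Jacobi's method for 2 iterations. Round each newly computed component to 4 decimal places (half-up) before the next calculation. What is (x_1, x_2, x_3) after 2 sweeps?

(-1.2063, -0.6984, 1.4345)

Iteration 1:
  x_1 = (-4 - (-4)·3.0000 - (2)·2.0000) / (7) = 0.5714
  x_2 = (-4 - (4)·1.0000 - (1)·2.0000) / (9) = -1.1111
  x_3 = (7 - (-2)·1.0000 - (3)·3.0000) / (8) = 0.0000
Iteration 2:
  x_1 = (-4 - (-4)·-1.1111 - (2)·0.0000) / (7) = -1.2063
  x_2 = (-4 - (4)·0.5714 - (1)·0.0000) / (9) = -0.6984
  x_3 = (7 - (-2)·0.5714 - (3)·-1.1111) / (8) = 1.4345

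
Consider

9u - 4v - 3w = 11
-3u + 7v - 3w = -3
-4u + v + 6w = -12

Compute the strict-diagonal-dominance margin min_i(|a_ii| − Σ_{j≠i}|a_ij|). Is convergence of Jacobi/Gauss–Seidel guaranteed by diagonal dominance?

1

row 1: |9| − (4+3) = 2
row 2: |7| − (3+3) = 1
row 3: |6| − (4+1) = 1
minimum over rows = 1 → strictly diagonally dominant (convergence guaranteed)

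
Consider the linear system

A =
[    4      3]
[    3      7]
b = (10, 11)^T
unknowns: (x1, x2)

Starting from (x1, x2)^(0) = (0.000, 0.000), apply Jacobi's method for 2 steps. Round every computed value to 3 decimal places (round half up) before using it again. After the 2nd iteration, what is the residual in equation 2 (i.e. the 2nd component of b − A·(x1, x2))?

3.534

Iteration 1:
  x1 = (10 - (3)·0.000) / (4) = 2.500
  x2 = (11 - (3)·0.000) / (7) = 1.571
Iteration 2:
  x1 = (10 - (3)·1.571) / (4) = 1.322
  x2 = (11 - (3)·2.500) / (7) = 0.500
Residual b − A·x = (3.212, 3.534)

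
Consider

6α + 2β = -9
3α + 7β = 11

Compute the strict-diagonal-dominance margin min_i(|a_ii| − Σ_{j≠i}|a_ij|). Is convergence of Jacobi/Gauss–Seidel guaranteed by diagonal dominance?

4

row 1: |6| − (2) = 4
row 2: |7| − (3) = 4
minimum over rows = 4 → strictly diagonally dominant (convergence guaranteed)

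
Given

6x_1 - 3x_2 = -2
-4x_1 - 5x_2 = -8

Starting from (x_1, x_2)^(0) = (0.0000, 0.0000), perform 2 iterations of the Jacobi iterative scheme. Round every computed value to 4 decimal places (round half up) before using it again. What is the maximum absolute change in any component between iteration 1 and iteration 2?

0.8000

Iteration 1:
  x_1 = (-2 - (-3)·0.0000) / (6) = -0.3333
  x_2 = (-8 - (-4)·0.0000) / (-5) = 1.6000
Iteration 2:
  x_1 = (-2 - (-3)·1.6000) / (6) = 0.4667
  x_2 = (-8 - (-4)·-0.3333) / (-5) = 1.8666
Change: (0.8000, 0.2666) → max |·| = 0.8000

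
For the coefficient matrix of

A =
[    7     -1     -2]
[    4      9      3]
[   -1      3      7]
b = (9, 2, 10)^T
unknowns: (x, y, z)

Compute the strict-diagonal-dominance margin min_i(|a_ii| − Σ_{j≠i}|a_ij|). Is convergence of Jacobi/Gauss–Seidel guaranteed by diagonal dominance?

row 1: |7| − (1+2) = 4
row 2: |9| − (4+3) = 2
row 3: |7| − (1+3) = 3
minimum over rows = 2 → strictly diagonally dominant (convergence guaranteed)

2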